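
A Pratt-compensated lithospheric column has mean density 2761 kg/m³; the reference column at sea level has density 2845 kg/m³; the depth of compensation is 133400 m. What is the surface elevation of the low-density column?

4060 m

ρ_ref D = ρ (D + h) → h = D (ρ_ref − ρ)/ρ.
h = 133400 m × (2845 − 2761)/2761 = 4060 m.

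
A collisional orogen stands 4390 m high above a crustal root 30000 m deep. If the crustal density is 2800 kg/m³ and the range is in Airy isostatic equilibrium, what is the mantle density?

3210 kg/m³

Airy balance: ρ_c h = (ρ_m − ρ_c) r → ρ_m = ρ_c (1 + h/r).
ρ_m = 2800 × (1 + 4390 m/30000 m) = 3210 kg/m³.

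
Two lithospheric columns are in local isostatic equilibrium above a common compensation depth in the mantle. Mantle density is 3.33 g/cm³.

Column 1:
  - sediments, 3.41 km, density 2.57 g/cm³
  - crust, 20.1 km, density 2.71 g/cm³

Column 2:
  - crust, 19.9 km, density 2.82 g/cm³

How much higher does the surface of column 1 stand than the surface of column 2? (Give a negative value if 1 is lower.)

1.47 km

For any compensation level in the mantle, the mantle terms cancel and isostasy reduces to e = (Σt_1 − Σt_2) − (Σ(ρt)_1 − Σ(ρt)_2) / ρ_m.
Σt_1 = 23.51 km; Σt_2 = 19.9 km; Σ(ρt)_1 = 63.2347; Σ(ρt)_2 = 56.118 (in km·g/cm³).
e = (23.51 − 19.9) − (63.2347 − 56.118) / 3.33 = 1.47 km.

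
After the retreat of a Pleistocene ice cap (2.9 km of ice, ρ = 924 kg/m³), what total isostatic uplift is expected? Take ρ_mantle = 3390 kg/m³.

0.79 km

Removing the load lets mantle flow back in; uplift u satisfies ρ_ice t = ρ_m u.
u = t ρ_ice/ρ_m = 2.9 km × 924/3390 = 0.79 km.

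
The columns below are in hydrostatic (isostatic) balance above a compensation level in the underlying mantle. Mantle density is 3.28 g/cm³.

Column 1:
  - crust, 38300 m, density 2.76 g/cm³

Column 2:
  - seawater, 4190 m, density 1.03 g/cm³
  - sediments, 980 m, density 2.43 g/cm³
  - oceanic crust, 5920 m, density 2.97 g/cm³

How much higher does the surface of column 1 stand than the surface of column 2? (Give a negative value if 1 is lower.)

2380 m

For any compensation level in the mantle, the mantle terms cancel and isostasy reduces to e = (Σt_1 − Σt_2) − (Σ(ρt)_1 − Σ(ρt)_2) / ρ_m.
Σt_1 = 38300 m; Σt_2 = 11090 m; Σ(ρt)_1 = 105708; Σ(ρt)_2 = 24279.5 (in m·g/cm³).
e = (38300 − 11090) − (105708 − 24279.5) / 3.28 = 2380 m.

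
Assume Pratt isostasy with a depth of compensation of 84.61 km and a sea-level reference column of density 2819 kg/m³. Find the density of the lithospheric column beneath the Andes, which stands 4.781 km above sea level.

2670 kg/m³

Pratt balance: ρ_ref D = ρ (D + h).
ρ = ρ_ref D/(D + h) = 2819 × 84.61 km/(84.61 km + 4.781 km) = 2670 kg/m³.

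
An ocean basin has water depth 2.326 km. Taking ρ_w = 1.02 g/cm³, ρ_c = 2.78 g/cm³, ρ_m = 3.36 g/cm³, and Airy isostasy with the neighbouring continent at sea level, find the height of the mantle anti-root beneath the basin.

By Archimedes' principle applied to the lithosphere: replacing crust with seawater at the top is compensated by replacing crust with mantle at the base: d (ρ_c − ρ_w) = a (ρ_m − ρ_c).
a = d (ρ_c − ρ_w)/(ρ_m − ρ_c) = 2.326 km × 1.76/0.58 = 7.06 km.

7.06 km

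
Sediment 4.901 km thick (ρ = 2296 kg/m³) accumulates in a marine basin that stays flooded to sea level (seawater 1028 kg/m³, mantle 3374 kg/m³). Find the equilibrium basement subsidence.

Submarine loading: the sediment displaces seawater, and the subsidence is in turn flooded, so s (ρ_m − ρ_w) = t (ρ_sed − ρ_w).
s = 4.901 km × (2296 − 1028) / (3374 − 1028) = 2.65 km.

2.65 km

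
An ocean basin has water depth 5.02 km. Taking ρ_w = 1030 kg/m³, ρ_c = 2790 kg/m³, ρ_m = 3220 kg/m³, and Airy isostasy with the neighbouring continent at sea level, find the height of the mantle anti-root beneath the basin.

Isostatic balance requires: replacing crust with seawater at the top is compensated by replacing crust with mantle at the base: d (ρ_c − ρ_w) = a (ρ_m − ρ_c).
a = d (ρ_c − ρ_w)/(ρ_m − ρ_c) = 5.02 km × 1760/430 = 20.5 km.

20.5 km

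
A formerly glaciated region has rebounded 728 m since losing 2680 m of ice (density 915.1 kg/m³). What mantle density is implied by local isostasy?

3370 kg/m³

ρ_m = ρ_ice t / u = 915.1 × 2680 m/728 m = 3370 kg/m³.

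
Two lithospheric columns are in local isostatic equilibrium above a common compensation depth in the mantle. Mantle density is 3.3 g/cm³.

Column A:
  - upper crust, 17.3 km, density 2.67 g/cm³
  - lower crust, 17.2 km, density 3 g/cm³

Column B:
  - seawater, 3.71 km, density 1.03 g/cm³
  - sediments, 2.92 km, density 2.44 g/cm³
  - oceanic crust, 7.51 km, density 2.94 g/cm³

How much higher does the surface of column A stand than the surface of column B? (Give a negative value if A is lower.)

For any compensation level in the mantle, the mantle terms cancel and isostasy reduces to e = (Σt_A − Σt_B) − (Σ(ρt)_A − Σ(ρt)_B) / ρ_m.
Σt_A = 34.5 km; Σt_B = 14.14 km; Σ(ρt)_A = 97.791; Σ(ρt)_B = 33.0255 (in km·g/cm³).
e = (34.5 − 14.14) − (97.791 − 33.0255) / 3.3 = 0.734 km.

0.734 km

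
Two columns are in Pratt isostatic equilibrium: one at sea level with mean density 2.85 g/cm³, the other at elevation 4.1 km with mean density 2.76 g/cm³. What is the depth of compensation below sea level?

ρ_ref D = ρ (D + h) → D (ρ_ref − ρ) = ρ h.
D = ρ h/(ρ_ref − ρ) = 2.76 × 4.1 km/(2.85 − 2.76) = 126 km.

126 km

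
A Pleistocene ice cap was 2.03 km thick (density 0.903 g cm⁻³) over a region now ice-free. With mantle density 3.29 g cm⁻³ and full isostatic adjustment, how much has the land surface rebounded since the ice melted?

Removing the load lets mantle flow back in; uplift u satisfies ρ_ice t = ρ_m u.
u = t ρ_ice/ρ_m = 2.03 km × 0.903/3.29 = 0.557 km.

0.557 km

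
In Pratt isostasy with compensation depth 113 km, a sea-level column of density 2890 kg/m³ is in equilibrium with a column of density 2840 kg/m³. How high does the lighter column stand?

ρ_ref D = ρ (D + h) → h = D (ρ_ref − ρ)/ρ.
h = 113 km × (2890 − 2840)/2840 = 1.99 km.

1.99 km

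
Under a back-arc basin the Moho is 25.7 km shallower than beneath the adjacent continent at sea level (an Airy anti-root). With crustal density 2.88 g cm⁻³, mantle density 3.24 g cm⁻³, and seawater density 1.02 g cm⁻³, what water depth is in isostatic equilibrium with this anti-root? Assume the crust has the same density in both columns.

Replacing a thickness d of crust by seawater at the top must be balanced by replacing crust with mantle at the base: d (ρ_c − ρ_w) = a (ρ_m − ρ_c).
d = a (ρ_m − ρ_c)/(ρ_c − ρ_w) = 25.7 km × 0.36/1.86 = 4.97 km.

4.97 km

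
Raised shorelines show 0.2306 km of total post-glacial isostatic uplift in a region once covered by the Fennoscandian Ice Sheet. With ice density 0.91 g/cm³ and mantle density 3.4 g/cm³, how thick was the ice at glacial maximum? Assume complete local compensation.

u = t ρ_ice/ρ_m → t = u ρ_m/ρ_ice = 0.2306 km × 3.4/0.91 = 0.862 km.

0.862 km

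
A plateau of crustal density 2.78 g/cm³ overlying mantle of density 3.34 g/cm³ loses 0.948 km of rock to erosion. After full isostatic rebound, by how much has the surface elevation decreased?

Rebound u = e ρ_c/ρ_m = 0.948 km × 2.78/3.34 = 0.7891 km.
Net surface drop = e − u = 0.948 km − 0.7891 km = e (ρ_m − ρ_c)/ρ_m = 0.159 km.

0.159 km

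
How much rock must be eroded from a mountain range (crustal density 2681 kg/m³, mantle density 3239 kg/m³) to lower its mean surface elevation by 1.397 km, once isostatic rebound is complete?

Net drop Δ = e − u = e − e ρ_c/ρ_m = e (ρ_m − ρ_c)/ρ_m.
e = Δ ρ_m/(ρ_m − ρ_c) = 1.397 km × 3239/558 = 8.11 km.

8.11 km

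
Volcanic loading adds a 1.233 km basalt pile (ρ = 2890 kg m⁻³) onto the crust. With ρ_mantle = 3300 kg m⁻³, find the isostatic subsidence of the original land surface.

1.08 km

Subaerial loading: s = t ρ_load / ρ_m.
s = 1.233 km × 2890/3300 = 1.08 km.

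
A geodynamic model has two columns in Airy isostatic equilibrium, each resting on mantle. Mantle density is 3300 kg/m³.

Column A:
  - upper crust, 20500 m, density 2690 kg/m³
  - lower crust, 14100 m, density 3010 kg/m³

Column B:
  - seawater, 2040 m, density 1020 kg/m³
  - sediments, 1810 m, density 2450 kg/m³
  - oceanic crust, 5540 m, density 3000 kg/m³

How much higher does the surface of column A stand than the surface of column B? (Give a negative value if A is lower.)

2650 m

For any compensation level in the mantle, the mantle terms cancel and isostasy reduces to e = (Σt_A − Σt_B) − (Σ(ρt)_A − Σ(ρt)_B) / ρ_m.
Σt_A = 34600 m; Σt_B = 9390 m; Σ(ρt)_A = 97586000; Σ(ρt)_B = 23135300 (in m·kg/m³).
e = (34600 − 9390) − (97586000 − 23135300) / 3300 = 2650 m.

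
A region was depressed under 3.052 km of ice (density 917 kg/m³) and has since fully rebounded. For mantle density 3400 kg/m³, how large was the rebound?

Removing the load lets mantle flow back in; uplift u satisfies ρ_ice t = ρ_m u.
u = t ρ_ice/ρ_m = 3.052 km × 917/3400 = 0.823 km.

0.823 km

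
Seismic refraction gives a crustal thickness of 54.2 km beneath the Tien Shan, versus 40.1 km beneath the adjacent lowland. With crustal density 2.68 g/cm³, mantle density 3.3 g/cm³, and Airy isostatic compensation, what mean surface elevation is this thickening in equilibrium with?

2.65 km

Excess crust Δ = 54.2 km − 40.1 km = 14.1 km, split between elevation h and root r with h + r = Δ.
Airy balance ρ_c h = (ρ_m − ρ_c) r gives r = h ρ_c/(ρ_m − ρ_c), so h (1 + ρ_c/(ρ_m − ρ_c)) = Δ, i.e. h = Δ (ρ_m − ρ_c)/ρ_m.
h = 14.1 km × 0.62/3.3 = 2.65 km.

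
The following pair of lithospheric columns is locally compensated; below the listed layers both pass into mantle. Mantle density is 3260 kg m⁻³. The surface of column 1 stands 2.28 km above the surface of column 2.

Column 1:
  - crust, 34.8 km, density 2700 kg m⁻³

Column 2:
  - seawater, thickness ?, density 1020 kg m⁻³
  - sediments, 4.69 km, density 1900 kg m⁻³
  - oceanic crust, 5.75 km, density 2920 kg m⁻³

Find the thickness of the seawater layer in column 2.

Take the compensation level at the base of the deeper column (depth z_c below the surface of column 1) and equate Σ ρ_i t_i down to z_c; mantle fills any gap and the z_c terms cancel.
Column 1: 34.8×2700 + (z_c − 34.8)×3260
Column 2: 2.28×0 + x×1020 + 4.69×1900 + 5.75×2920 + (z_c − 2.28 − 10.44 − x)×3260
The z_c×3260 term appears on both sides and cancels. Collect the known terms of each column as K = Σ(ρt)_known − 3260 × (depth of known layers): K_1 = 93960 − 3260×34.8 = −19488; K_2 = 25701 − 3260×(2.28 + 10.44) = −15766.2.
Balance: K_1 = K_2 − x×(3260 − 1020), so x = (K_2 − K_1)/(3260 − 1020) = 3721.8/2240 = 1.66 km.

1.66 km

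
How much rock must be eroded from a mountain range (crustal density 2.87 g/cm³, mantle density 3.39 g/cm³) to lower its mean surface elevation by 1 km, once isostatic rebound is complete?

6.52 km

Net drop Δ = e − u = e − e ρ_c/ρ_m = e (ρ_m − ρ_c)/ρ_m.
e = Δ ρ_m/(ρ_m − ρ_c) = 1 km × 3.39/0.52 = 6.52 km.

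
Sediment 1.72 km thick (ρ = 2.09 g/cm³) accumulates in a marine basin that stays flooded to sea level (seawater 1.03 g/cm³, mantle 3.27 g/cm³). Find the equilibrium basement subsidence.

Submarine loading: the sediment displaces seawater, and the subsidence is in turn flooded, so s (ρ_m − ρ_w) = t (ρ_sed − ρ_w).
s = 1.72 km × (2.09 − 1.03) / (3.27 − 1.03) = 0.814 km.

0.814 km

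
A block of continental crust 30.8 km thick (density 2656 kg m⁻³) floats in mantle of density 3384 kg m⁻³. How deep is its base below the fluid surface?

24.2 km

Draft d = t ρ_obj/ρ_fluid = 30.8 km × 2656/3384 = 24.2 km.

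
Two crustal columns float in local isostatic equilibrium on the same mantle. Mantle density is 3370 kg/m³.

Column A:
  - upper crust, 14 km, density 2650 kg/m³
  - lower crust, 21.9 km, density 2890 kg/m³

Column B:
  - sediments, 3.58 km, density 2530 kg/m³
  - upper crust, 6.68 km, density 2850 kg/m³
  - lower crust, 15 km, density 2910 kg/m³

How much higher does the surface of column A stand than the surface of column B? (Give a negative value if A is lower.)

For any compensation level in the mantle, the mantle terms cancel and isostasy reduces to e = (Σt_A − Σt_B) − (Σ(ρt)_A − Σ(ρt)_B) / ρ_m.
Σt_A = 35.9 km; Σt_B = 25.26 km; Σ(ρt)_A = 100391; Σ(ρt)_B = 71745.4 (in km·kg/m³).
e = (35.9 − 25.26) − (100391 − 71745.4) / 3370 = 2.14 km.

2.14 km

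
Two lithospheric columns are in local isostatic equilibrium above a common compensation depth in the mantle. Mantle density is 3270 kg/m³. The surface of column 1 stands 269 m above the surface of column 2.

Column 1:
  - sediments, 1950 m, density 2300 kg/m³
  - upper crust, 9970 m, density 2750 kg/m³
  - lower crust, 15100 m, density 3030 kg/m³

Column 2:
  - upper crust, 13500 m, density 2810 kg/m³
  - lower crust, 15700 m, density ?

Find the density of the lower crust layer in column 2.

3040 kg/m³

Take the compensation level at the base of the deeper column (depth z_c below the surface of column 1) and equate Σ ρ_i t_i down to z_c; mantle fills any gap and the z_c terms cancel.
Column 1: 1950×2300 + 9970×2750 + 15100×3030 + (z_c − 27020)×3270
Column 2: 269×0 + 13500×2810 + 15700×ρ + (z_c − 269 − 29200)×3270
The z_c×3270 term appears on both sides and cancels. Collect the known terms of each column as K = Σ(ρt)_known − 3270 × (depth of known layers): K_1 = 77655500 − 3270×27020 = −10699900; K_2 = 37935000 − 3270×(269 + 29200) = −58428630.
Balance: K_1 = K_2 + 15700×ρ, so ρ = (K_1 − K_2)/15700 = 47728700/15700 = 3040 kg/m³.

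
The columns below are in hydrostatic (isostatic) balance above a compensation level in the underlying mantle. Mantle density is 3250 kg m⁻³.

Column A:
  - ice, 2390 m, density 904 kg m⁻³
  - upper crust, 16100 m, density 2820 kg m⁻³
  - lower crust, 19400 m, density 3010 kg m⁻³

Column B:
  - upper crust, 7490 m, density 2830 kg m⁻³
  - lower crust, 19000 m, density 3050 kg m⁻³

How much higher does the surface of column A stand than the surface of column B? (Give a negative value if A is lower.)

For any compensation level in the mantle, the mantle terms cancel and isostasy reduces to e = (Σt_A − Σt_B) − (Σ(ρt)_A − Σ(ρt)_B) / ρ_m.
Σt_A = 37890 m; Σt_B = 26490 m; Σ(ρt)_A = 105956560; Σ(ρt)_B = 79146700 (in m·kg m⁻³).
e = (37890 − 26490) − (105956560 − 79146700) / 3250 = 3150 m.

3150 m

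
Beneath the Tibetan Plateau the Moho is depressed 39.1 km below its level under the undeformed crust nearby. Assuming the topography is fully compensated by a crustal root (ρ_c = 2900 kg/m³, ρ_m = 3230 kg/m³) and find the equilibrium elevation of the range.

By Archimedes' principle applied to the lithosphere: ρ_c h = (ρ_m − ρ_c) r.
h = r (ρ_m − ρ_c) / ρ_c = 39.1 km × (3230 − 2900) / 2900 = 4.45 km.

4.45 km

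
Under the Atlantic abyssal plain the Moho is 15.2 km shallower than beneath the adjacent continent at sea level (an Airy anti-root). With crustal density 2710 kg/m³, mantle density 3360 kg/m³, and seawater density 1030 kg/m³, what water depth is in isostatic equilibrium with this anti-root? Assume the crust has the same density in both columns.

5.88 km

Replacing a thickness d of crust by seawater at the top must be balanced by replacing crust with mantle at the base: d (ρ_c − ρ_w) = a (ρ_m − ρ_c).
d = a (ρ_m − ρ_c)/(ρ_c − ρ_w) = 15.2 km × 650/1680 = 5.88 km.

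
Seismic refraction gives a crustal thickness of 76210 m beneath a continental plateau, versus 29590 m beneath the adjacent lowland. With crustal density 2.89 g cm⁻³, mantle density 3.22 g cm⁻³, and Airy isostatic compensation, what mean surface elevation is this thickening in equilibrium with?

4780 m

Excess crust Δ = 76210 m − 29590 m = 46620 m, split between elevation h and root r with h + r = Δ.
Airy balance ρ_c h = (ρ_m − ρ_c) r gives r = h ρ_c/(ρ_m − ρ_c), so h (1 + ρ_c/(ρ_m − ρ_c)) = Δ, i.e. h = Δ (ρ_m − ρ_c)/ρ_m.
h = 46620 m × 0.33/3.22 = 4780 m.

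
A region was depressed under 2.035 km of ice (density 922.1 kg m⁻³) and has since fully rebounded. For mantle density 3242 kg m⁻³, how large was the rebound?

Removing the load lets mantle flow back in; uplift u satisfies ρ_ice t = ρ_m u.
u = t ρ_ice/ρ_m = 2.035 km × 922.1/3242 = 0.579 km.

0.579 km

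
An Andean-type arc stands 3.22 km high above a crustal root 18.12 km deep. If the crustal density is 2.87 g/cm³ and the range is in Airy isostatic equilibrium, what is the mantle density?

3.38 g/cm³

Airy balance: ρ_c h = (ρ_m − ρ_c) r → ρ_m = ρ_c (1 + h/r).
ρ_m = 2.87 × (1 + 3.22 km/18.12 km) = 3.38 g/cm³.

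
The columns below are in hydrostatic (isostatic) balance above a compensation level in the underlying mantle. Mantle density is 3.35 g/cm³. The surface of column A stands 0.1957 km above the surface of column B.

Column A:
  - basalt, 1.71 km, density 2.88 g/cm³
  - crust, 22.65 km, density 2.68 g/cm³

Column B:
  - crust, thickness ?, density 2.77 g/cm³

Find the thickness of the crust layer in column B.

26.4 km

Take the compensation level at the base of the deeper column (depth z_c below the surface of column A) and equate Σ ρ_i t_i down to z_c; mantle fills any gap and the z_c terms cancel.
Column A: 1.71×2.88 + 22.65×2.68 + (z_c − 24.36)×3.35
Column B: 0.1957×0 + x×2.77 + (z_c − 0.1957 − 0 − x)×3.35
The z_c×3.35 term appears on both sides and cancels. Collect the known terms of each column as K = Σ(ρt)_known − 3.35 × (depth of known layers): K_A = 65.6268 − 3.35×24.36 = −15.9792; K_B = 0 − 3.35×(0.1957 + 0) = −0.655595.
Balance: K_A = K_B − x×(3.35 − 2.77), so x = (K_B − K_A)/(3.35 − 2.77) = 15.3236/0.58 = 26.4 km.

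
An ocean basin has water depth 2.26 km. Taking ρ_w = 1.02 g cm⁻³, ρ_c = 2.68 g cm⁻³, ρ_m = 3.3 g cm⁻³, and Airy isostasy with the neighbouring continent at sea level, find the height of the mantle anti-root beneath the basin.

6.05 km

Balancing pressure at the compensation depth: replacing crust with seawater at the top is compensated by replacing crust with mantle at the base: d (ρ_c − ρ_w) = a (ρ_m − ρ_c).
a = d (ρ_c − ρ_w)/(ρ_m − ρ_c) = 2.26 km × 1.66/0.62 = 6.05 km.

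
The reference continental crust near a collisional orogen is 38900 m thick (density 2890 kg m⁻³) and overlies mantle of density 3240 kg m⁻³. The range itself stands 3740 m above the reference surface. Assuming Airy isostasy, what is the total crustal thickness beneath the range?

73500 m

Root depth r = h ρ_c / (ρ_m − ρ_c) = 3740 m × 2890 / 350 = 30880 m.
Total thickness = T + h + r = 38900 m + 3740 m + 30880 m = 73500 m.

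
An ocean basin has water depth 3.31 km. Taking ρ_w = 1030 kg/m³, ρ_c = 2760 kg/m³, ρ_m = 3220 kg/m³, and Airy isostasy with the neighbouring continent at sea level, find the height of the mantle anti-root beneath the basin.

12.4 km

Balancing pressure at the compensation depth: replacing crust with seawater at the top is compensated by replacing crust with mantle at the base: d (ρ_c − ρ_w) = a (ρ_m − ρ_c).
a = d (ρ_c − ρ_w)/(ρ_m − ρ_c) = 3.31 km × 1730/460 = 12.4 km.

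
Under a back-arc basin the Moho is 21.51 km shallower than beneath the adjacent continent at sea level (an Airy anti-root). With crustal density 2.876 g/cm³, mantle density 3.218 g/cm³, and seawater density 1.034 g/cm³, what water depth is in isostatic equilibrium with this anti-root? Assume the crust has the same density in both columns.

Replacing a thickness d of crust by seawater at the top must be balanced by replacing crust with mantle at the base: d (ρ_c − ρ_w) = a (ρ_m − ρ_c).
d = a (ρ_m − ρ_c)/(ρ_c − ρ_w) = 21.51 km × 0.342/1.842 = 3.99 km.

3.99 km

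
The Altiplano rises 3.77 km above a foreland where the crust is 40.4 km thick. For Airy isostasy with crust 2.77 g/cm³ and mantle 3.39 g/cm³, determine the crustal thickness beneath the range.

61 km

Root depth r = h ρ_c / (ρ_m − ρ_c) = 3.77 km × 2.77 / 0.62 = 16.84 km.
Total thickness = T + h + r = 40.4 km + 3.77 km + 16.84 km = 61 km.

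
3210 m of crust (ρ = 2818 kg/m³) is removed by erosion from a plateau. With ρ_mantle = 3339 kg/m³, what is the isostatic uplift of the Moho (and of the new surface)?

2710 m

Unloading: uplift u = e ρ_c/ρ_m = 3210 m × 2818/3339 = 2710 m.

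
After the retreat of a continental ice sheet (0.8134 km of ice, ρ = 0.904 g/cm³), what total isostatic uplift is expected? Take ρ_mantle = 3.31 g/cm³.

Removing the load lets mantle flow back in; uplift u satisfies ρ_ice t = ρ_m u.
u = t ρ_ice/ρ_m = 0.8134 km × 0.904/3.31 = 0.222 km.

0.222 km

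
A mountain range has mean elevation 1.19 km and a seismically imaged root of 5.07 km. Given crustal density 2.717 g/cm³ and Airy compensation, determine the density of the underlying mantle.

Airy balance: ρ_c h = (ρ_m − ρ_c) r → ρ_m = ρ_c (1 + h/r).
ρ_m = 2.717 × (1 + 1.19 km/5.07 km) = 3.35 g/cm³.

3.35 g/cm³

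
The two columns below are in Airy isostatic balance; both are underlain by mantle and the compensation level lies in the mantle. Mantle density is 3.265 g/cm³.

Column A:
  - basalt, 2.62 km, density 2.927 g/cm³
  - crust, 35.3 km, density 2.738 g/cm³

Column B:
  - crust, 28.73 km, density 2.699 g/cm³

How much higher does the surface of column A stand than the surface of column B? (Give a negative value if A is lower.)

For any compensation level in the mantle, the mantle terms cancel and isostasy reduces to e = (Σt_A − Σt_B) − (Σ(ρt)_A − Σ(ρt)_B) / ρ_m.
Σt_A = 37.92 km; Σt_B = 28.73 km; Σ(ρt)_A = 104.32014; Σ(ρt)_B = 77.54227 (in km·g/cm³).
e = (37.92 − 28.73) − (104.32014 − 77.54227) / 3.265 = 0.989 km.

0.989 km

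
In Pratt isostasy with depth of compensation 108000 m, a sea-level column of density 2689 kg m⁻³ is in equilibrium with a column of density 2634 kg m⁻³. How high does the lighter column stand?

ρ_ref D = ρ (D + h) → h = D (ρ_ref − ρ)/ρ.
h = 108000 m × (2689 − 2634)/2634 = 2260 m.

2260 m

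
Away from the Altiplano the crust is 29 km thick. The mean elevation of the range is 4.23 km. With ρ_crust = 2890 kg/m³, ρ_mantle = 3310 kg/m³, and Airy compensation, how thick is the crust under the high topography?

62.3 km

Root depth r = h ρ_c / (ρ_m − ρ_c) = 4.23 km × 2890 / 420 = 29.11 km.
Total thickness = T + h + r = 29 km + 4.23 km + 29.11 km = 62.3 km.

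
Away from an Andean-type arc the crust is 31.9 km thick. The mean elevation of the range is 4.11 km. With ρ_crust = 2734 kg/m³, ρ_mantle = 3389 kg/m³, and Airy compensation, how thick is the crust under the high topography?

Root depth r = h ρ_c / (ρ_m − ρ_c) = 4.11 km × 2734 / 655 = 17.16 km.
Total thickness = T + h + r = 31.9 km + 4.11 km + 17.16 km = 53.2 km.

53.2 km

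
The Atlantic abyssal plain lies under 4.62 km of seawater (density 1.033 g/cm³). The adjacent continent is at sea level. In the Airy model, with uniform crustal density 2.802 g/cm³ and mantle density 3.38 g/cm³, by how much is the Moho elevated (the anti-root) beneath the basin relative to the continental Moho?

14.1 km

In Airy isostatic equilibrium: replacing crust with seawater at the top is compensated by replacing crust with mantle at the base: d (ρ_c − ρ_w) = a (ρ_m − ρ_c).
a = d (ρ_c − ρ_w)/(ρ_m − ρ_c) = 4.62 km × 1.769/0.578 = 14.1 km.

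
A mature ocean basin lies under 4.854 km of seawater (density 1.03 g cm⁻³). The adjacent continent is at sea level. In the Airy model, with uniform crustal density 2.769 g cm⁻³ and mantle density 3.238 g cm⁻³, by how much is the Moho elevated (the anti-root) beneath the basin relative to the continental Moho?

For local isostatic compensation: replacing crust with seawater at the top is compensated by replacing crust with mantle at the base: d (ρ_c − ρ_w) = a (ρ_m − ρ_c).
a = d (ρ_c − ρ_w)/(ρ_m − ρ_c) = 4.854 km × 1.739/0.469 = 18 km.

18 km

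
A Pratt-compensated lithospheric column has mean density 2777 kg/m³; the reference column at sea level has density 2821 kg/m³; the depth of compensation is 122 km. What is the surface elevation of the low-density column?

ρ_ref D = ρ (D + h) → h = D (ρ_ref − ρ)/ρ.
h = 122 km × (2821 − 2777)/2777 = 1.93 km.

1.93 km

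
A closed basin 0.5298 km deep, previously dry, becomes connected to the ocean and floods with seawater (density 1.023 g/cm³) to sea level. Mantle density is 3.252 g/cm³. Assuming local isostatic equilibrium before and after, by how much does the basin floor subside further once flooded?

After flooding the water column is d + s deep. Its weight must equal the weight of mantle displaced by the extra subsidence s: (d + s) ρ_w = s ρ_m.
s = d ρ_w / (ρ_m − ρ_w) = 0.5298 km × 1.023/(3.252 − 1.023) = 0.243 km.

0.243 km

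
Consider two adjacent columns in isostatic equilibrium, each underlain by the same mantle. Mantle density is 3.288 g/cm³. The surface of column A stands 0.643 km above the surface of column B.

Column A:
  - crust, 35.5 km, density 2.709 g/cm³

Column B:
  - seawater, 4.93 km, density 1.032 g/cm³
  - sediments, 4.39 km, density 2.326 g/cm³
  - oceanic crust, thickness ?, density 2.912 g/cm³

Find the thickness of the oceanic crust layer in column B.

Take the compensation level at the base of the deeper column (depth z_c below the surface of column A) and equate Σ ρ_i t_i down to z_c; mantle fills any gap and the z_c terms cancel.
Column A: 35.5×2.709 + (z_c − 35.5)×3.288
Column B: 0.643×0 + 4.93×1.032 + 4.39×2.326 + x×2.912 + (z_c − 0.643 − 9.32 − x)×3.288
The z_c×3.288 term appears on both sides and cancels. Collect the known terms of each column as K = Σ(ρt)_known − 3.288 × (depth of known layers): K_A = 96.1695 − 3.288×35.5 = −20.5545; K_B = 15.2989 − 3.288×(0.643 + 9.32) = −17.459444.
Balance: K_A = K_B − x×(3.288 − 2.912), so x = (K_B − K_A)/(3.288 − 2.912) = 3.09506/0.376 = 8.23 km.

8.23 km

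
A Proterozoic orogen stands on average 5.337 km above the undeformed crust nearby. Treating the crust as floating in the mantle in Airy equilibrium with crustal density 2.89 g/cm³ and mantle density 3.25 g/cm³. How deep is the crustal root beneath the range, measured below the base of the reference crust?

42.8 km

Balancing pressure at the compensation depth: the weight of the topography is balanced by the buoyancy of the root, ρ_c h = (ρ_m − ρ_c) r.
r = h · ρ_c / (ρ_m − ρ_c) = 5.337 km × 2.89 / (3.25 − 2.89) = 42.8 km.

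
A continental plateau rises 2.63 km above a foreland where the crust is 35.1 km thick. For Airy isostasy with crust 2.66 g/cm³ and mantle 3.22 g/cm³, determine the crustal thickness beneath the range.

Root depth r = h ρ_c / (ρ_m − ρ_c) = 2.63 km × 2.66 / 0.56 = 12.49 km.
Total thickness = T + h + r = 35.1 km + 2.63 km + 12.49 km = 50.2 km.

50.2 km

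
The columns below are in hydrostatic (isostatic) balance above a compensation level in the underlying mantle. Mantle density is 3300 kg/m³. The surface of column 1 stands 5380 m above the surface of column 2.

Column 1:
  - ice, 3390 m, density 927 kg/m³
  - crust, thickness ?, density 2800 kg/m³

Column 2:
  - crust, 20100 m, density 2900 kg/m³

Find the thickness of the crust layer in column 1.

Take the compensation level at the base of the deeper column (depth z_c below the surface of column 1) and equate Σ ρ_i t_i down to z_c; mantle fills any gap and the z_c terms cancel.
Column 1: 3390×927 + x×2800 + (z_c − 3390 − x)×3300
Column 2: 5380×0 + 20100×2900 + (z_c − 5380 − 20100)×3300
The z_c×3300 term appears on both sides and cancels. Collect the known terms of each column as K = Σ(ρt)_known − 3300 × (depth of known layers): K_1 = 3142530 − 3300×3390 = −8044470; K_2 = 58290000 − 3300×(5380 + 20100) = −25794000.
Balance: K_1 − x×(3300 − 2800) = K_2, so x = (K_1 − K_2)/(3300 − 2800) = 17749500/500 = 35500 m.

35500 m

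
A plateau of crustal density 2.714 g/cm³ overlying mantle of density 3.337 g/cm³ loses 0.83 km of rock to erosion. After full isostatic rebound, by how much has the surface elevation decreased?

Rebound u = e ρ_c/ρ_m = 0.83 km × 2.714/3.337 = 0.675 km.
Net surface drop = e − u = 0.83 km − 0.675 km = e (ρ_m − ρ_c)/ρ_m = 0.155 km.

0.155 km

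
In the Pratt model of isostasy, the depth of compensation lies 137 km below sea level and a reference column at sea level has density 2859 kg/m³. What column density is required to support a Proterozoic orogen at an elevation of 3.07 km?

2800 kg/m³

Pratt balance: ρ_ref D = ρ (D + h).
ρ = ρ_ref D/(D + h) = 2859 × 137 km/(137 km + 3.07 km) = 2800 kg/m³.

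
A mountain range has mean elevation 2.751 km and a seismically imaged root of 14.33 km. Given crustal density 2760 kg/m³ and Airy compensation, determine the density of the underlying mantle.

3290 kg/m³

Airy balance: ρ_c h = (ρ_m − ρ_c) r → ρ_m = ρ_c (1 + h/r).
ρ_m = 2760 × (1 + 2.751 km/14.33 km) = 3290 kg/m³.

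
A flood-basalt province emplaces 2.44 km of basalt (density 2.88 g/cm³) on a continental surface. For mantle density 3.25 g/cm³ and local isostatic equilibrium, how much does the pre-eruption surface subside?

Subaerial loading: s = t ρ_load / ρ_m.
s = 2.44 km × 2.88/3.25 = 2.16 km.

2.16 km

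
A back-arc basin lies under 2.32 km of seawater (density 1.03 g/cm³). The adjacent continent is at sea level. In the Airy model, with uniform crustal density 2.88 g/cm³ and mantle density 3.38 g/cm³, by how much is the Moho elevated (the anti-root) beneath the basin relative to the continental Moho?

In Airy isostatic equilibrium: replacing crust with seawater at the top is compensated by replacing crust with mantle at the base: d (ρ_c − ρ_w) = a (ρ_m − ρ_c).
a = d (ρ_c − ρ_w)/(ρ_m − ρ_c) = 2.32 km × 1.85/0.5 = 8.58 km.

8.58 km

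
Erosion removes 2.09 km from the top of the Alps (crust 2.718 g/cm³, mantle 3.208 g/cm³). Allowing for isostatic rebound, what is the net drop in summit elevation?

Rebound u = e ρ_c/ρ_m = 2.09 km × 2.718/3.208 = 1.771 km.
Net surface drop = e − u = 2.09 km − 1.771 km = e (ρ_m − ρ_c)/ρ_m = 0.319 km.

0.319 km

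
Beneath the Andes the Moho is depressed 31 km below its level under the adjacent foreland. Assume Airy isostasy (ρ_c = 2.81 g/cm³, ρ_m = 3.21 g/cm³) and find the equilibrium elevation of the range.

4.41 km

For local isostatic compensation: ρ_c h = (ρ_m − ρ_c) r.
h = r (ρ_m − ρ_c) / ρ_c = 31 km × (3.21 − 2.81) / 2.81 = 4.41 km.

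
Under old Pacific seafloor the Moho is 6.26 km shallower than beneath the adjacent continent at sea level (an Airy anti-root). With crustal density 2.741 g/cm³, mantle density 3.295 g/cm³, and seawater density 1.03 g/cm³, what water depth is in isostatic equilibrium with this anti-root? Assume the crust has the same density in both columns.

Replacing a thickness d of crust by seawater at the top must be balanced by replacing crust with mantle at the base: d (ρ_c − ρ_w) = a (ρ_m − ρ_c).
d = a (ρ_m − ρ_c)/(ρ_c − ρ_w) = 6.26 km × 0.554/1.711 = 2.03 km.

2.03 km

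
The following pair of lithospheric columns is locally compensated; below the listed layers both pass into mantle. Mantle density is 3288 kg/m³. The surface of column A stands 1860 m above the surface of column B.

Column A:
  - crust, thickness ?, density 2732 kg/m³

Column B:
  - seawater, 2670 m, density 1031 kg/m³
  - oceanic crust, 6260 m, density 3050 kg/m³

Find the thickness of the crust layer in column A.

Take the compensation level at the base of the deeper column (depth z_c below the surface of column A) and equate Σ ρ_i t_i down to z_c; mantle fills any gap and the z_c terms cancel.
Column A: x×2732 + (z_c − 0 − x)×3288
Column B: 1860×0 + 2670×1031 + 6260×3050 + (z_c − 1860 − 8930)×3288
The z_c×3288 term appears on both sides and cancels. Collect the known terms of each column as K = Σ(ρt)_known − 3288 × (depth of known layers): K_A = 0 − 3288×0 = 0; K_B = 21845770 − 3288×(1860 + 8930) = −13631750.
Balance: K_A − x×(3288 − 2732) = K_B, so x = (K_A − K_B)/(3288 − 2732) = 13631800/556 = 24500 m.

24500 m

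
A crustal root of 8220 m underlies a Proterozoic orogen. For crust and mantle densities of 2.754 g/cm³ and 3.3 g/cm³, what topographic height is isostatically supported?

1630 m

In Airy isostatic equilibrium: ρ_c h = (ρ_m − ρ_c) r.
h = r (ρ_m − ρ_c) / ρ_c = 8220 m × (3.3 − 2.754) / 2.754 = 1630 m.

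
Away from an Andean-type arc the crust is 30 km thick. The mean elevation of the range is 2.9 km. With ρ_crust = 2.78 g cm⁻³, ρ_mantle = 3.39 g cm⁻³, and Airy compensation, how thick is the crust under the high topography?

46.1 km

Root depth r = h ρ_c / (ρ_m − ρ_c) = 2.9 km × 2.78 / 0.61 = 13.22 km.
Total thickness = T + h + r = 30 km + 2.9 km + 13.22 km = 46.1 km.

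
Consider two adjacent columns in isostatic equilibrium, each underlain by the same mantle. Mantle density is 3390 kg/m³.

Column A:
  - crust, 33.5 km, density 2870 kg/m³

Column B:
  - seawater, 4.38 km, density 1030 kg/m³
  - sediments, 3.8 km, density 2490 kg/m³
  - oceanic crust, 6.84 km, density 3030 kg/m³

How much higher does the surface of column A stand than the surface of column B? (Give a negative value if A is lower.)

For any compensation level in the mantle, the mantle terms cancel and isostasy reduces to e = (Σt_A − Σt_B) − (Σ(ρt)_A − Σ(ρt)_B) / ρ_m.
Σt_A = 33.5 km; Σt_B = 15.02 km; Σ(ρt)_A = 96145; Σ(ρt)_B = 34698.6 (in km·kg/m³).
e = (33.5 − 15.02) − (96145 − 34698.6) / 3390 = 0.354 km.

0.354 km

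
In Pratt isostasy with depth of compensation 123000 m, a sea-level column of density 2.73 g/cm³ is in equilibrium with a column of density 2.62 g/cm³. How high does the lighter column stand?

5160 m

ρ_ref D = ρ (D + h) → h = D (ρ_ref − ρ)/ρ.
h = 123000 m × (2.73 − 2.62)/2.62 = 5160 m.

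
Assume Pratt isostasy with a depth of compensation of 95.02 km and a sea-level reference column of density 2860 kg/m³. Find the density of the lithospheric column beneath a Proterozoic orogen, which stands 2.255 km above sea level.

Pratt balance: ρ_ref D = ρ (D + h).
ρ = ρ_ref D/(D + h) = 2860 × 95.02 km/(95.02 km + 2.255 km) = 2790 kg/m³.

2790 kg/m³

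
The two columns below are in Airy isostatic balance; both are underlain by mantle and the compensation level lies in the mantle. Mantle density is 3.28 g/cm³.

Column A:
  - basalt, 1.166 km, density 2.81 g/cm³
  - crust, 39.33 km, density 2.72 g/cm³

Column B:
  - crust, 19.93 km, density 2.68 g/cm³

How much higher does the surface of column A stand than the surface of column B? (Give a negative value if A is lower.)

For any compensation level in the mantle, the mantle terms cancel and isostasy reduces to e = (Σt_A − Σt_B) − (Σ(ρt)_A − Σ(ρt)_B) / ρ_m.
Σt_A = 40.496 km; Σt_B = 19.93 km; Σ(ρt)_A = 110.25406; Σ(ρt)_B = 53.4124 (in km·g/cm³).
e = (40.496 − 19.93) − (110.25406 − 53.4124) / 3.28 = 3.24 km.

3.24 km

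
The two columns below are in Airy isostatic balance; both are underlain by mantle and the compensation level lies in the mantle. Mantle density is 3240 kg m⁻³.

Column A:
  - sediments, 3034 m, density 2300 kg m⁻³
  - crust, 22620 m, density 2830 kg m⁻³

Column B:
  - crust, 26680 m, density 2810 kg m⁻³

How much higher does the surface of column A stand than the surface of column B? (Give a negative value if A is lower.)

For any compensation level in the mantle, the mantle terms cancel and isostasy reduces to e = (Σt_A − Σt_B) − (Σ(ρt)_A − Σ(ρt)_B) / ρ_m.
Σt_A = 25654 m; Σt_B = 26680 m; Σ(ρt)_A = 70992800; Σ(ρt)_B = 74970800 (in m·kg m⁻³).
e = (25654 − 26680) − (70992800 − 74970800) / 3240 = 202 m.

202 m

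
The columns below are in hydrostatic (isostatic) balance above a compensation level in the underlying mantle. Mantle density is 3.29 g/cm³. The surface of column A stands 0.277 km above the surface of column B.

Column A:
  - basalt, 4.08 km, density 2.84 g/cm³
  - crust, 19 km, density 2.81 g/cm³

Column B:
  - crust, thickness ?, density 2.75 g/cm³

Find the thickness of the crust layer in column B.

18.6 km

Take the compensation level at the base of the deeper column (depth z_c below the surface of column A) and equate Σ ρ_i t_i down to z_c; mantle fills any gap and the z_c terms cancel.
Column A: 4.08×2.84 + 19×2.81 + (z_c − 23.08)×3.29
Column B: 0.277×0 + x×2.75 + (z_c − 0.277 − 0 − x)×3.29
The z_c×3.29 term appears on both sides and cancels. Collect the known terms of each column as K = Σ(ρt)_known − 3.29 × (depth of known layers): K_A = 64.9772 − 3.29×23.08 = −10.956; K_B = 0 − 3.29×(0.277 + 0) = −0.91133.
Balance: K_A = K_B − x×(3.29 − 2.75), so x = (K_B − K_A)/(3.29 − 2.75) = 10.0447/0.54 = 18.6 km.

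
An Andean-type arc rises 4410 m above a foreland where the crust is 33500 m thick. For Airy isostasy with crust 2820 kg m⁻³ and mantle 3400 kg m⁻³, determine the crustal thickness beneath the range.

59400 m

Root depth r = h ρ_c / (ρ_m − ρ_c) = 4410 m × 2820 / 580 = 21440 m.
Total thickness = T + h + r = 33500 m + 4410 m + 21440 m = 59400 m.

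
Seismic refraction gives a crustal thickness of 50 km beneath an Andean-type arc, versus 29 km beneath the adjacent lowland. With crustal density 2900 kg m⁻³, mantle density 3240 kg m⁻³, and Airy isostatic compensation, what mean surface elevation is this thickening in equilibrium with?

2.2 km

Excess crust Δ = 50 km − 29 km = 21 km, split between elevation h and root r with h + r = Δ.
Airy balance ρ_c h = (ρ_m − ρ_c) r gives r = h ρ_c/(ρ_m − ρ_c), so h (1 + ρ_c/(ρ_m − ρ_c)) = Δ, i.e. h = Δ (ρ_m − ρ_c)/ρ_m.
h = 21 km × 340/3240 = 2.2 km.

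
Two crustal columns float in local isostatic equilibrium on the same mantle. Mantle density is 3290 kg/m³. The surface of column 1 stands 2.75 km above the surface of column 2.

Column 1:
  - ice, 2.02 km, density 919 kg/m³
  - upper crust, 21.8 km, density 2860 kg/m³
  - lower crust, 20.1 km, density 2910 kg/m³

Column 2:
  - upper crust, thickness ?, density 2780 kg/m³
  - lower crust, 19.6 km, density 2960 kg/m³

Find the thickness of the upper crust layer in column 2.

Take the compensation level at the base of the deeper column (depth z_c below the surface of column 1) and equate Σ ρ_i t_i down to z_c; mantle fills any gap and the z_c terms cancel.
Column 1: 2.02×919 + 21.8×2860 + 20.1×2910 + (z_c − 43.92)×3290
Column 2: 2.75×0 + x×2780 + 19.6×2960 + (z_c − 2.75 − 19.6 − x)×3290
The z_c×3290 term appears on both sides and cancels. Collect the known terms of each column as K = Σ(ρt)_known − 3290 × (depth of known layers): K_1 = 122695.38 − 3290×43.92 = −21801.42; K_2 = 58016 − 3290×(2.75 + 19.6) = −15515.5.
Balance: K_1 = K_2 − x×(3290 − 2780), so x = (K_2 − K_1)/(3290 − 2780) = 6285.92/510 = 12.3 km.

12.3 km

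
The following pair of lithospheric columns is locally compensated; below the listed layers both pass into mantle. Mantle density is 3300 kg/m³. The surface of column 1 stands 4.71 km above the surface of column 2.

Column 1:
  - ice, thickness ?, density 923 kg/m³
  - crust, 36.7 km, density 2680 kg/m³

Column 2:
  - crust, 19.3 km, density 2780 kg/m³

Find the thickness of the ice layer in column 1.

1.19 km

Take the compensation level at the base of the deeper column (depth z_c below the surface of column 1) and equate Σ ρ_i t_i down to z_c; mantle fills any gap and the z_c terms cancel.
Column 1: x×923 + 36.7×2680 + (z_c − 36.7 − x)×3300
Column 2: 4.71×0 + 19.3×2780 + (z_c − 4.71 − 19.3)×3300
The z_c×3300 term appears on both sides and cancels. Collect the known terms of each column as K = Σ(ρt)_known − 3300 × (depth of known layers): K_1 = 98356 − 3300×36.7 = −22754; K_2 = 53654 − 3300×(4.71 + 19.3) = −25579.
Balance: K_1 − x×(3300 − 923) = K_2, so x = (K_1 − K_2)/(3300 − 923) = 2825/2377 = 1.19 km.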